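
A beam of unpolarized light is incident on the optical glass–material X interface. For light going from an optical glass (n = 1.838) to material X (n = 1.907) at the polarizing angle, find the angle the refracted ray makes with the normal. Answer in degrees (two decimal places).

tan θ_B = n₂/n₁ = 1.907/1.838 = 1.0375, so θ_B = 46.06°.
At Brewster's angle the reflected and refracted rays are perpendicular, so θ_t = 90° − θ_B = 90° − 46.06° = 43.94°.

θ_t ≈ 43.94°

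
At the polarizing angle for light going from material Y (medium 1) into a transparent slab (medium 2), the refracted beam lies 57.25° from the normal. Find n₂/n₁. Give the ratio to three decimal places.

θ_B + θ_t = 90°, so θ_B = 90° − 57.25° = 32.75°.
tan θ_B = n₂/n₁, so n₂/n₁ = tan 32.75° = 0.643.

n₂/n₁ ≈ 0.643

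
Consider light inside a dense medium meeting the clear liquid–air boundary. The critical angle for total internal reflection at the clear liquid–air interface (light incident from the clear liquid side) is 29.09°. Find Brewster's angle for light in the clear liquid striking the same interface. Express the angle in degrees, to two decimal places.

sin θ_c = n₂/n₁, so n₂/n₁ = sin 29.09° = 0.4862.
Brewster: tan θ_B = n₂/n₁ = 0.4862.
θ_B = arctan(0.4862) = 25.93°.

θ_B ≈ 25.93°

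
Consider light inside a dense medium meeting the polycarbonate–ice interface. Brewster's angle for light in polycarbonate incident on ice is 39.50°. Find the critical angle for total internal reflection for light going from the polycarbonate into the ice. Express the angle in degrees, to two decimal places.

n₂/n₁ = tan 39.50° = 0.8243; the critical angle satisfies sin θ_c = n₂/n₁.
θ_c = arcsin(0.8243) = 55.52°.

θ_c ≈ 55.52°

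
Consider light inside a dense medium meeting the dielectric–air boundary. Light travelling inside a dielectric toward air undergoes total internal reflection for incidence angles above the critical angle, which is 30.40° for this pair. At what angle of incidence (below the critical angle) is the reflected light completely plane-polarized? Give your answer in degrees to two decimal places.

θ_B ≈ 26.84°

sin θ_c = n₂/n₁, so n₂/n₁ = sin 30.40° = 0.5060.
Brewster: tan θ_B = n₂/n₁ = 0.5060.
θ_B = arctan(0.5060) = 26.84°.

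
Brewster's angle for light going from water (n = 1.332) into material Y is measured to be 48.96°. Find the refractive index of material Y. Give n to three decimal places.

n ≈ 1.530

At Brewster's angle, tan θ_B = n₂/n₁ with n₁ on the incident side (water) and n₂ on the transmitted side (material Y).
n₂ = n₁ tan θ_B = 1.332 × tan 48.96° = 1.530.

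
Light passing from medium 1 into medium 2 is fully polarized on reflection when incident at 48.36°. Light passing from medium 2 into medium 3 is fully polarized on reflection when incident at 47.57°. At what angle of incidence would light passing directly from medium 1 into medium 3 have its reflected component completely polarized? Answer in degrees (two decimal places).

tan θ_B(1→2) = n₂/n₁ = tan 48.36° = 1.1247.
tan θ_B(2→3) = n₃/n₂ = tan 47.57° = 1.0940.
n₃/n₁ = 1.2305. Then tan θ_B(1→3) = n₃/n₁, so θ_B(1→3) = arctan(1.2305) = 50.90°.

θ_B ≈ 50.90°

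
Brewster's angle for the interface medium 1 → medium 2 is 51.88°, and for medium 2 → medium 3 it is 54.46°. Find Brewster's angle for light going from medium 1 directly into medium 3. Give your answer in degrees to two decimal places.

θ_B ≈ 60.73°

n₂/n₁ = tan 51.88° = 1.2744 and n₃/n₂ = tan 54.46° = 1.3999.
So n₃/n₁ = (n₂/n₁)(n₃/n₂) = 1.2744 × 1.3999 = 1.7841.
θ_B(1→3) = arctan(1.7841) = 60.73°.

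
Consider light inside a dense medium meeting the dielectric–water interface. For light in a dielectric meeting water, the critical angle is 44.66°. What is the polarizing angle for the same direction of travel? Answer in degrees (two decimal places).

θ_B ≈ 35.10°

sin θ_c = n₂/n₁, so n₂/n₁ = sin 44.66° = 0.7029.
Brewster: tan θ_B = n₂/n₁ = 0.7029.
θ_B = arctan(0.7029) = 35.10°.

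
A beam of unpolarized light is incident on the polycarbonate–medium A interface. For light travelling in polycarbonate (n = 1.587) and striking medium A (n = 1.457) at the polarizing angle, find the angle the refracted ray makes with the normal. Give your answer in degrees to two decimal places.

θ_t ≈ 47.45°

First find Brewster's angle: tan θ_B = 1.457/1.587 = 0.9181, giving θ_B = 42.55°.
Since θ_B + θ_t = 90° at Brewster incidence, θ_t = 90° − 42.55° = 47.45°.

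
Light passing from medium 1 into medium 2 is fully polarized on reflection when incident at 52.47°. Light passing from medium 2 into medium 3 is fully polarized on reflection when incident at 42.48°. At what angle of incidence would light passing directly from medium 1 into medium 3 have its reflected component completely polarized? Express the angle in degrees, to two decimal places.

Each Brewster angle gives a ratio: n₂/n₁ = tan 52.47° = 1.3018, n₃/n₂ = tan 42.48° = 0.9157.
So n₃/n₁ = (n₂/n₁)(n₃/n₂) = 1.3018 × 0.9157 = 1.1921.
θ_B(1→3) = arctan(1.1921) = 50.01°.

θ_B ≈ 50.01°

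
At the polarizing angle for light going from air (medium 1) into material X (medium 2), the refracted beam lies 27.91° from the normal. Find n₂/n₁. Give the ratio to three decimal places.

n₂/n₁ ≈ 1.888

At Brewster incidence θ_B = 90° − θ_t = 90° − 27.91° = 62.09°.
tan θ_B = n₂/n₁, so n₂/n₁ = tan 62.09° = 1.888.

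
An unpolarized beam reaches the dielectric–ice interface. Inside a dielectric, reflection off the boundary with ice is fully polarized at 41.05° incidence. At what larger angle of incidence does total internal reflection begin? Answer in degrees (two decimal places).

n₂/n₁ = tan 41.05° = 0.8708; the critical angle satisfies sin θ_c = n₂/n₁.
θ_c = arcsin(0.8708) = 60.55°.

θ_c ≈ 60.55°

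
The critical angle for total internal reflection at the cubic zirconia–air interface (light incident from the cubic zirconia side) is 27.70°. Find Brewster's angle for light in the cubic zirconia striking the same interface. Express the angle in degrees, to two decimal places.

θ_B ≈ 24.93°

At the critical angle sin θ_c = n₂/n₁, giving n₂/n₁ = sin 27.70° = 0.4648.
Then tan θ_B = n₂/n₁ = 0.4648, so θ_B = arctan 0.4648 = 24.93°.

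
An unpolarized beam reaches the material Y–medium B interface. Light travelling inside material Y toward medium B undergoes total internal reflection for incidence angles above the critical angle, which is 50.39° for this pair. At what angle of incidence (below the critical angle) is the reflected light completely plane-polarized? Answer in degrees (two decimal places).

sin θ_c = n₂/n₁, so n₂/n₁ = sin 50.39° = 0.7704.
Brewster: tan θ_B = n₂/n₁ = 0.7704.
θ_B = arctan(0.7704) = 37.61°.

θ_B ≈ 37.61°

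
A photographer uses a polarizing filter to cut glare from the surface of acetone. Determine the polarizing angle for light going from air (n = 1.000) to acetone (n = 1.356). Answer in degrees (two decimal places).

θ_B ≈ 53.59°

tan θ_B = n₂/n₁ = 1.356/1.000 = 1.3560.
So θ_B = arctan 1.3560 = 53.59°.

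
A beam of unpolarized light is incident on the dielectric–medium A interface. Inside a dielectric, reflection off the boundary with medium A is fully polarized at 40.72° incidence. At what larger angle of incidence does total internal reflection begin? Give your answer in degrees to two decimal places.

θ_c ≈ 59.40°

From Brewster, n₂/n₁ = tan θ_B = tan 40.72° = 0.8607.
Then sin θ_c = n₂/n₁ = 0.8607, so θ_c = arcsin 0.8607 = 59.40°.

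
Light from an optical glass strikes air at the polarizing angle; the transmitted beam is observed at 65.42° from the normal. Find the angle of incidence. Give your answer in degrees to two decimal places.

Brewster's condition makes the reflected and refracted beams perpendicular: θ_B + θ_t = 90°.
θ_B = 90° − 65.42° = 24.58°.

θ_B ≈ 24.58°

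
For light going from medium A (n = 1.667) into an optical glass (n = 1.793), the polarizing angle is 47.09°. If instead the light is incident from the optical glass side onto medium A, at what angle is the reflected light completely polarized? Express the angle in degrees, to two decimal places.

Reversing the direction swaps n₁ and n₂, so tan θ_B' = 1/tan θ_B and θ_B' = 90° − θ_B.
Hence θ_B' = 90° − 47.09° = 42.91°.

θ_B' ≈ 42.91°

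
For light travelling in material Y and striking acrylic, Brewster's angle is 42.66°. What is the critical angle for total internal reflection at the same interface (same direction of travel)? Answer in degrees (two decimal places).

n₂/n₁ = tan 42.66° = 0.9215; the critical angle satisfies sin θ_c = n₂/n₁.
θ_c = arcsin(0.9215) = 67.14°.

θ_c ≈ 67.14°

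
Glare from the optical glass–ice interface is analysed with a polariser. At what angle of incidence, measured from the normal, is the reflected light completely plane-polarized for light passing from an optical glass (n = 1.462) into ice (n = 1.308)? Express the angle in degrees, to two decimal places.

θ_B ≈ 41.82°

The reflected p-component vanishes when tan θ_B = n₂/n₁.
Here n₂/n₁ = 1.308/1.462 = 0.8947, and Brewster's law gives tan θ_B = n₂/n₁.
So θ_B = arctan 0.8947 = 41.82°.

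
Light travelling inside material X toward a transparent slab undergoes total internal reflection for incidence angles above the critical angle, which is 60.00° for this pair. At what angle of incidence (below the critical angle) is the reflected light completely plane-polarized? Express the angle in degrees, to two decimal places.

sin θ_c = n₂/n₁, so n₂/n₁ = sin 60.00° = 0.8660.
Brewster: tan θ_B = n₂/n₁ = 0.8660.
θ_B = arctan(0.8660) = 40.89°.

θ_B ≈ 40.89°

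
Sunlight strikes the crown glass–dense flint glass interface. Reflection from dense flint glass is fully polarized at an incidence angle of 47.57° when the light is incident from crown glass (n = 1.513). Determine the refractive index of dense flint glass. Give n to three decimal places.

Brewster's law: tan θ_B = n₂/n₁ (light incident in crown glass, refracted into dense flint glass).
n₂ = n₁ tan θ_B = 1.513 × tan 47.57° = 1.655.

n ≈ 1.655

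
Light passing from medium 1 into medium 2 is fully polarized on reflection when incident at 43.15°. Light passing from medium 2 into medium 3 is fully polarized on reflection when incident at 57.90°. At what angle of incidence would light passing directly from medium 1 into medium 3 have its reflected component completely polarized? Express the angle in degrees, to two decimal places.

n₂/n₁ = tan 43.15° = 0.9374 and n₃/n₂ = tan 57.90° = 1.5941.
n₃/n₁ = 1.4944. Then tan θ_B(1→3) = n₃/n₁, so θ_B(1→3) = arctan(1.4944) = 56.21°.

θ_B ≈ 56.21°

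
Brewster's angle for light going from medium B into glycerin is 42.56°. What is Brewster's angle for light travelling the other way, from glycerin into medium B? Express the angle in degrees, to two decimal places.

θ_B' ≈ 47.44°

The two Brewster angles are complementary: θ_B' = 90° − θ_B = 90° − 42.56° = 47.44°.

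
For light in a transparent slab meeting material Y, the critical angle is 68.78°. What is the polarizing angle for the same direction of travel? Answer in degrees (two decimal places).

n₂/n₁ = sin θ_c = sin 68.78° = 0.9322.
tan θ_B equals the same ratio, so θ_B = arctan(0.9322) = 42.99°.

θ_B ≈ 42.99°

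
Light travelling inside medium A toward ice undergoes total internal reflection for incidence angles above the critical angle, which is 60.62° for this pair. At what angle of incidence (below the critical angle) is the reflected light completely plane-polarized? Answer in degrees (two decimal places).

θ_B ≈ 41.07°

n₂/n₁ = sin θ_c = sin 60.62° = 0.8714.
tan θ_B equals the same ratio, so θ_B = arctan(0.8714) = 41.07°.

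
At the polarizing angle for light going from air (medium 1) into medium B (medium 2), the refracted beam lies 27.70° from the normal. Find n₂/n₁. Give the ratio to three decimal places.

θ_B + θ_t = 90°, so θ_B = 90° − 27.70° = 62.30°.
tan θ_B = n₂/n₁, so n₂/n₁ = tan 62.30° = 1.905.

n₂/n₁ ≈ 1.905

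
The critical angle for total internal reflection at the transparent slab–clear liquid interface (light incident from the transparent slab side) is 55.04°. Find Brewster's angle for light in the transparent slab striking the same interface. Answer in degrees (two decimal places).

θ_B ≈ 39.34°

sin θ_c = n₂/n₁, so n₂/n₁ = sin 55.04° = 0.8196.
Brewster: tan θ_B = n₂/n₁ = 0.8196.
θ_B = arctan(0.8196) = 39.34°.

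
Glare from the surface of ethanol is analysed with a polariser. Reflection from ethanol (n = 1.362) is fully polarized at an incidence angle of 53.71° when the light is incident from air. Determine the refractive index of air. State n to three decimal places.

n ≈ 1.000

At Brewster's angle, tan θ_B = n₂/n₁ with n₁ on the incident side (air) and n₂ on the transmitted side (ethanol).
n₁ = n₂ / tan θ_B = 1.362 / tan 53.71° = 1.000.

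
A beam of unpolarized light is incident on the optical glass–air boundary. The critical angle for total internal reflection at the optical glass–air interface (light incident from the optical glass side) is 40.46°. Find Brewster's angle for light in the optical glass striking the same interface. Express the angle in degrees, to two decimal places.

θ_B ≈ 32.98°

n₂/n₁ = sin θ_c = sin 40.46° = 0.6489.
tan θ_B equals the same ratio, so θ_B = arctan(0.6489) = 32.98°.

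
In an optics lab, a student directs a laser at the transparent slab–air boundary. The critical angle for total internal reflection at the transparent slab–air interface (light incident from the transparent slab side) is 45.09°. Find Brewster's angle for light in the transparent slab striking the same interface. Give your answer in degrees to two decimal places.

θ_B ≈ 35.31°

n₂/n₁ = sin θ_c = sin 45.09° = 0.7082.
tan θ_B equals the same ratio, so θ_B = arctan(0.7082) = 35.31°.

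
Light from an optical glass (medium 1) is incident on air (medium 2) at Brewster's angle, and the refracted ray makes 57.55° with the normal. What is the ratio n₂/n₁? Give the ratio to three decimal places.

n₂/n₁ ≈ 0.636

θ_B + θ_t = 90°, so θ_B = 90° − 57.55° = 32.45°.
Then n₂/n₁ = tan θ_B = tan 32.45° = 0.636.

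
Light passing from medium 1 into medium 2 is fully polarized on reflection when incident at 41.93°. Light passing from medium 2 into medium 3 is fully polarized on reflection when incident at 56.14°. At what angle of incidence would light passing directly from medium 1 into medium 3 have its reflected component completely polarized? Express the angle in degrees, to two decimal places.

θ_B ≈ 53.24°

Each Brewster angle gives a ratio: n₂/n₁ = tan 41.93° = 0.8982, n₃/n₂ = tan 56.14° = 1.4904.
n₃/n₁ = 1.3387. Then tan θ_B(1→3) = n₃/n₁, so θ_B(1→3) = arctan(1.3387) = 53.24°.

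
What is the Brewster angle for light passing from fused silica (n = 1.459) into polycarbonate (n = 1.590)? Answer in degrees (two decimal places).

θ_B ≈ 47.46°

The reflected p-component vanishes when tan θ_B = n₂/n₁.
Brewster's condition: tan θ_B = n₂/n₁ = 1.590/1.459 = 1.0898. Taking the arctangent, θ_B = 47.46°.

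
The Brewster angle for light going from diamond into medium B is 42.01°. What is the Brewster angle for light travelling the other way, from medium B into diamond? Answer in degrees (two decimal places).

θ_B' ≈ 47.99°

tan θ_B' = n₁/n₂ = 1/tan θ_B, so θ_B' = 90° − θ_B.
θ_B' = 90° − 42.01° = 47.99°.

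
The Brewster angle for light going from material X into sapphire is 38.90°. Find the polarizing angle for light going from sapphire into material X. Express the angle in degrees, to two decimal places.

tan θ_B' = n₁/n₂ = 1/tan θ_B, so θ_B' = 90° − θ_B.
θ_B' = 90° − 38.90° = 51.10°.

θ_B' ≈ 51.10°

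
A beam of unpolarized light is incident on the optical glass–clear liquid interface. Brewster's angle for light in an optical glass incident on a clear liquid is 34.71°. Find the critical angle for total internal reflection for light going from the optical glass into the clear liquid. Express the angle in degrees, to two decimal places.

tan θ_B = n₂/n₁ = tan 34.71° = 0.6927.
Total internal reflection: sin θ_c = n₂/n₁ = 0.6927.
θ_c = arcsin(0.6927) = 43.84°.

θ_c ≈ 43.84°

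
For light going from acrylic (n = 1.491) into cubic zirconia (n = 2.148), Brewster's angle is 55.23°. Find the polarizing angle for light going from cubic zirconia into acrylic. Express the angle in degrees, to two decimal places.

Reversing the direction swaps n₁ and n₂, so tan θ_B' = 1/tan θ_B and θ_B' = 90° − θ_B.
Hence θ_B' = 90° − 55.23° = 34.77°.

θ_B' ≈ 34.77°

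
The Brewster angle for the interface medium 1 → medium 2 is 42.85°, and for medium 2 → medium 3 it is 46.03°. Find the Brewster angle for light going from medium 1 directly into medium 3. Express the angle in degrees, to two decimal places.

θ_B ≈ 43.88°

Each Brewster angle gives a ratio: n₂/n₁ = tan 42.85° = 0.9276, n₃/n₂ = tan 46.03° = 1.0366.
Multiplying, n₃/n₁ = 0.9276 × 1.0366 = 0.9616, and θ_B(1→3) = arctan 0.9616 = 43.88°.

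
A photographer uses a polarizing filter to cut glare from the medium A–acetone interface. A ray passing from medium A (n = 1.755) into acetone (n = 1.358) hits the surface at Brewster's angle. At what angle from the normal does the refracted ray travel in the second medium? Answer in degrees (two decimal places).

θ_t ≈ 52.27°

tan θ_B = n₂/n₁ = 1.358/1.755 = 0.7738, so θ_B = 37.73°.
The refracted ray is perpendicular to the reflected ray, so θ_t = 90° − θ_B = 52.27°.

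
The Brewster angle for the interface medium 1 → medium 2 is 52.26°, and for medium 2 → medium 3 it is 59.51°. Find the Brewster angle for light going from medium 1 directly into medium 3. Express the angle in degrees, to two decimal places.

θ_B ≈ 65.50°

tan θ_B(1→2) = n₂/n₁ = tan 52.26° = 1.2920.
tan θ_B(2→3) = n₃/n₂ = tan 59.51° = 1.6983.
So n₃/n₁ = (n₂/n₁)(n₃/n₂) = 1.2920 × 1.6983 = 2.1942.
θ_B(1→3) = arctan(2.1942) = 65.50°.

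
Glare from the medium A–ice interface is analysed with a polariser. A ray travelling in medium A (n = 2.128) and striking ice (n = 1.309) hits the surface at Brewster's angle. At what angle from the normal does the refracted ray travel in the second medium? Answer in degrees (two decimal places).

θ_t ≈ 58.40°

First find Brewster's angle: tan θ_B = 1.309/2.128 = 0.6151, giving θ_B = 31.60°.
At Brewster's angle the reflected and refracted rays are perpendicular, so θ_t = 90° − θ_B = 90° − 31.60° = 58.40°.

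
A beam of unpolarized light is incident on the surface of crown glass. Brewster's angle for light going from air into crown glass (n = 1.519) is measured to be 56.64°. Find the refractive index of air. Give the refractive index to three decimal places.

n ≈ 1.000

At Brewster's angle, tan θ_B = n₂/n₁ with n₁ on the incident side (air) and n₂ on the transmitted side (crown glass).
n₁ = n₂ / tan θ_B = 1.519 / tan 56.64° = 1.000.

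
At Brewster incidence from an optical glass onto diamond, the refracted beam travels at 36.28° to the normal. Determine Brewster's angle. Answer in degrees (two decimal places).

Brewster's condition makes the reflected and refracted beams perpendicular: θ_B + θ_t = 90°.
So θ_B = 90° − θ_t = 90° − 36.28° = 53.72°.

θ_B ≈ 53.72°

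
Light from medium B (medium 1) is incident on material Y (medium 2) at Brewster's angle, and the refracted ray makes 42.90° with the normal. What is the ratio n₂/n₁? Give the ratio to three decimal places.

At Brewster incidence θ_B = 90° − θ_t = 90° − 42.90° = 47.10°.
tan θ_B = n₂/n₁, so n₂/n₁ = tan 47.10° = 1.076.

n₂/n₁ ≈ 1.076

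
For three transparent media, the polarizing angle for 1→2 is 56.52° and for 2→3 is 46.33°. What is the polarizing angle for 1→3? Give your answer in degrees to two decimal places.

θ_B ≈ 57.73°

Each Brewster angle gives a ratio: n₂/n₁ = tan 56.52° = 1.5120, n₃/n₂ = tan 46.33° = 1.0475.
n₃/n₁ = 1.5839. Then tan θ_B(1→3) = n₃/n₁, so θ_B(1→3) = arctan(1.5839) = 57.73°.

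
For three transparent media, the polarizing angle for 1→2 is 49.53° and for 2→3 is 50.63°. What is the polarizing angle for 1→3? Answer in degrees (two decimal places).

θ_B ≈ 55.01°

n₂/n₁ = tan 49.53° = 1.1721 and n₃/n₂ = tan 50.63° = 1.2187.
n₃/n₁ = 1.4285. Then tan θ_B(1→3) = n₃/n₁, so θ_B(1→3) = arctan(1.4285) = 55.01°.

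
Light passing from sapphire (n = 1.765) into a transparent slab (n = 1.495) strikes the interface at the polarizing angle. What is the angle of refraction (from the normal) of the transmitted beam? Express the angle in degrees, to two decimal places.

First find Brewster's angle: tan θ_B = 1.495/1.765 = 0.8470, giving θ_B = 40.27°.
The refracted ray is perpendicular to the reflected ray, so θ_t = 90° − θ_B = 49.73°.

θ_t ≈ 49.73°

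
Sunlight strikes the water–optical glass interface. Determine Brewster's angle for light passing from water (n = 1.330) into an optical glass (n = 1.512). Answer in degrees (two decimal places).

tan θ_B = n₂/n₁ = 1.512/1.330 = 1.1368.
θ_B = arctan(1.1368) = 48.66°.

θ_B ≈ 48.66°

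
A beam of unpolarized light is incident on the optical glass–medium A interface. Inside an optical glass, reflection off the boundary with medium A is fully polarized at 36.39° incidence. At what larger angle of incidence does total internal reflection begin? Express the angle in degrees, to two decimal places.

θ_c ≈ 47.48°

n₂/n₁ = tan 36.39° = 0.7370; the critical angle satisfies sin θ_c = n₂/n₁.
θ_c = arcsin(0.7370) = 47.48°.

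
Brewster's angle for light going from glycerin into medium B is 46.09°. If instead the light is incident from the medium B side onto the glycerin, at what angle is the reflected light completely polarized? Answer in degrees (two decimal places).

θ_B' ≈ 43.91°

The two Brewster angles are complementary: θ_B' = 90° − θ_B = 90° − 46.09° = 43.91°.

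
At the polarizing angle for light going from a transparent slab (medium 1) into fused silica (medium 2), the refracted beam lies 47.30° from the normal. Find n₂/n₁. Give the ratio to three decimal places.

n₂/n₁ ≈ 0.923

At Brewster incidence θ_B = 90° − θ_t = 90° − 47.30° = 42.70°.
tan θ_B = n₂/n₁, so n₂/n₁ = tan 42.70° = 0.923.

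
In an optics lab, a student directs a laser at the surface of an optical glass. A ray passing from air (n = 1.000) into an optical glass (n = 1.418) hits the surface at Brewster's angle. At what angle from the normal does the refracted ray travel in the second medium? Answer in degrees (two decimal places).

θ_t ≈ 35.19°

First find Brewster's angle: tan θ_B = 1.418/1.000 = 1.4180, giving θ_B = 54.81°.
At Brewster's angle the reflected and refracted rays are perpendicular, so θ_t = 90° − θ_B = 90° − 54.81° = 35.19°.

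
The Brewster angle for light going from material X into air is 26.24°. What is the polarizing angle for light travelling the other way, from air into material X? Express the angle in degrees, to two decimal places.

Reversing the direction swaps n₁ and n₂, so tan θ_B' = 1/tan θ_B and θ_B' = 90° − θ_B.
Hence θ_B' = 90° − 26.24° = 63.76°.

θ_B' ≈ 63.76°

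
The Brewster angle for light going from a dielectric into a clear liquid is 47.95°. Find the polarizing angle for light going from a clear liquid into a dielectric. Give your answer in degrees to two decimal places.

The two Brewster angles are complementary: θ_B' = 90° − θ_B = 90° − 47.95° = 42.05°.

θ_B' ≈ 42.05°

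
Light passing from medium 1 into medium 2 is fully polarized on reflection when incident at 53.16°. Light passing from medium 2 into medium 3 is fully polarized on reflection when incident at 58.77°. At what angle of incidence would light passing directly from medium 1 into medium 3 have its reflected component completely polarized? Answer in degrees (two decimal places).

θ_B ≈ 65.57°

Each Brewster angle gives a ratio: n₂/n₁ = tan 53.16° = 1.3348, n₃/n₂ = tan 58.77° = 1.6492.
Multiplying, n₃/n₁ = 1.3348 × 1.6492 = 2.2014, and θ_B(1→3) = arctan 2.2014 = 65.57°.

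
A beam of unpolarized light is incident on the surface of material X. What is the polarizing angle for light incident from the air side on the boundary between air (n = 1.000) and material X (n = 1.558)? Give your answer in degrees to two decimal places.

Brewster's condition: tan θ_B = n₂/n₁ = 1.558/1.000 = 1.5580.
So θ_B = arctan 1.5580 = 57.31°.

θ_B ≈ 57.31°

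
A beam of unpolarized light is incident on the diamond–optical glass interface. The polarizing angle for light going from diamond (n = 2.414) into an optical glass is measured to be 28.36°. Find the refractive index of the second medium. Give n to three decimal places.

Full polarization of the reflected beam means tan θ_B = n₂/n₁, where n₁ is the incident medium (diamond).
n₂ = n₁ tan θ_B = 2.414 × tan 28.36° = 1.303.

n ≈ 1.303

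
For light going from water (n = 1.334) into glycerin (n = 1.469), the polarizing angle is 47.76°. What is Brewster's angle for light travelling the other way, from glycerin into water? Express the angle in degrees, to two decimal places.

θ_B' ≈ 42.24°

The two Brewster angles are complementary: θ_B' = 90° − θ_B = 90° − 47.76° = 42.24°.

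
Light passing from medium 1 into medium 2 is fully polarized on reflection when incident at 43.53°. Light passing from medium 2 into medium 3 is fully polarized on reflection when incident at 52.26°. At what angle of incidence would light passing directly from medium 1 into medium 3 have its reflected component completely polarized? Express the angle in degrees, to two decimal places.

tan θ_B(1→2) = n₂/n₁ = tan 43.53° = 0.9500.
tan θ_B(2→3) = n₃/n₂ = tan 52.26° = 1.2920.
Multiplying, n₃/n₁ = 0.9500 × 1.2920 = 1.2273, and θ_B(1→3) = arctan 1.2273 = 50.83°.

θ_B ≈ 50.83°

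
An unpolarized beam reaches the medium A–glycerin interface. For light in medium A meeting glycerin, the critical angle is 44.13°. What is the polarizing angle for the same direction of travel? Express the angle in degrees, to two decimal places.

θ_B ≈ 34.85°

sin θ_c = n₂/n₁, so n₂/n₁ = sin 44.13° = 0.6963.
Brewster: tan θ_B = n₂/n₁ = 0.6963.
θ_B = arctan(0.6963) = 34.85°.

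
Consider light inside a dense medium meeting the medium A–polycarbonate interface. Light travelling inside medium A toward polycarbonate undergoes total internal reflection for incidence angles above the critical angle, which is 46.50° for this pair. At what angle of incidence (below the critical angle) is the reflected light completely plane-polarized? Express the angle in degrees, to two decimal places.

n₂/n₁ = sin θ_c = sin 46.50° = 0.7254.
tan θ_B equals the same ratio, so θ_B = arctan(0.7254) = 35.96°.

θ_B ≈ 35.96°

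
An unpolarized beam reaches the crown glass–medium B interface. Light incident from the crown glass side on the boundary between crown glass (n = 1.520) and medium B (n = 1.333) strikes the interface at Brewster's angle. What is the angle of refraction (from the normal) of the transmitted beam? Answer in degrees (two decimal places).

First find Brewster's angle: tan θ_B = 1.333/1.520 = 0.8770, giving θ_B = 41.25°.
At Brewster's angle the reflected and refracted rays are perpendicular, so θ_t = 90° − θ_B = 90° − 41.25° = 48.75°.

θ_t ≈ 48.75°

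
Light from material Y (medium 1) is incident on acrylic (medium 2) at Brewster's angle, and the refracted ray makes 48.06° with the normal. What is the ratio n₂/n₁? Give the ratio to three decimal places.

n₂/n₁ ≈ 0.899

At Brewster incidence θ_B = 90° − θ_t = 90° − 48.06° = 41.94°.
Then n₂/n₁ = tan θ_B = tan 41.94° = 0.899.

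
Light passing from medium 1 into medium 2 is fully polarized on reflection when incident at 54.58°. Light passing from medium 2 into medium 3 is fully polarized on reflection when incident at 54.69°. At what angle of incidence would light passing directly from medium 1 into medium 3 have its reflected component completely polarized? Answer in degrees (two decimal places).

n₂/n₁ = tan 54.58° = 1.4061 and n₃/n₂ = tan 54.69° = 1.4118.
So n₃/n₁ = (n₂/n₁)(n₃/n₂) = 1.4061 × 1.4118 = 1.9852.
θ_B(1→3) = arctan(1.9852) = 63.26°.

θ_B ≈ 63.26°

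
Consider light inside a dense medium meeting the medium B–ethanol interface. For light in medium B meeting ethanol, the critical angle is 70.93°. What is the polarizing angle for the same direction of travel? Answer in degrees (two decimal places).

n₂/n₁ = sin θ_c = sin 70.93° = 0.9451.
tan θ_B equals the same ratio, so θ_B = arctan(0.9451) = 43.38°.

θ_B ≈ 43.38°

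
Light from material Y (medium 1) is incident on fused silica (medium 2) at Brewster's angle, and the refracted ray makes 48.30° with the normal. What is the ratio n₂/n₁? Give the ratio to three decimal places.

θ_B + θ_t = 90°, so θ_B = 90° − 48.30° = 41.70°.
Then n₂/n₁ = tan θ_B = tan 41.70° = 0.891.

n₂/n₁ ≈ 0.891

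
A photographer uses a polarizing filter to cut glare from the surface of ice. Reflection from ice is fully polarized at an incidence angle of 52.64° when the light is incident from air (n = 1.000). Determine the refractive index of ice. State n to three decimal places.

At the Brewster angle, tan θ_B = n₂/n₁ with n₁ on the incident side (air) and n₂ on the transmitted side (ice).
n₂ = n₁ tan θ_B = 1.000 × tan 52.64° = 1.310.

n ≈ 1.310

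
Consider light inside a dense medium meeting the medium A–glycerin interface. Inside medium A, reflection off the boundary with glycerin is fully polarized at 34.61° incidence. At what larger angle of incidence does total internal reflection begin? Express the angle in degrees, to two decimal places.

θ_c ≈ 43.64°

From Brewster, n₂/n₁ = tan θ_B = tan 34.61° = 0.6901.
Then sin θ_c = n₂/n₁ = 0.6901, so θ_c = arcsin 0.6901 = 43.64°.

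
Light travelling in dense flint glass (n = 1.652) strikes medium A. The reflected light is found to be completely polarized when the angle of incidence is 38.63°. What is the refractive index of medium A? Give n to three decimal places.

Full polarization of the reflected beam means tan θ_B = n₂/n₁, where n₁ is the incident medium (dense flint glass).
n₂ = n₁ tan θ_B = 1.652 × tan 38.63° = 1.320.

n ≈ 1.320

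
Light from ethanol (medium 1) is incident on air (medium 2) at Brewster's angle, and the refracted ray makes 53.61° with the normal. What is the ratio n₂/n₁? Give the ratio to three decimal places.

n₂/n₁ ≈ 0.737

θ_B + θ_t = 90°, so θ_B = 90° − 53.61° = 36.39°.
tan θ_B = n₂/n₁, so n₂/n₁ = tan 36.39° = 0.737.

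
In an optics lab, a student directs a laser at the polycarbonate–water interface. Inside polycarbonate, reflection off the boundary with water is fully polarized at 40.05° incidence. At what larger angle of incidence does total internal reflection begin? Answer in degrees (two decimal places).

tan θ_B = n₂/n₁ = tan 40.05° = 0.8406.
Total internal reflection: sin θ_c = n₂/n₁ = 0.8406.
θ_c = arcsin(0.8406) = 57.20°.

θ_c ≈ 57.20°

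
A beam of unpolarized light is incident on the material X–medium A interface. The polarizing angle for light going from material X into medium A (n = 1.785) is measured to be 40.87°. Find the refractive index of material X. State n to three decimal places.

n ≈ 2.063

Brewster's law: tan θ_B = n₂/n₁ (light incident in material X, refracted into medium A).
n₁ = n₂ / tan θ_B = 1.785 / tan 40.87° = 2.063.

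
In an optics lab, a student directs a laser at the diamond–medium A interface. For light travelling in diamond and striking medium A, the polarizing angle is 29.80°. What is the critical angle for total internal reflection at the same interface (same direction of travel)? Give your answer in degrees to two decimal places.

tan θ_B = n₂/n₁ = tan 29.80° = 0.5727.
Total internal reflection: sin θ_c = n₂/n₁ = 0.5727.
θ_c = arcsin(0.5727) = 34.94°.

θ_c ≈ 34.94°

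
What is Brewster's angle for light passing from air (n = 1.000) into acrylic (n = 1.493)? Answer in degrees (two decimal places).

θ_B ≈ 56.19°

Here n₂/n₁ = 1.493/1.000 = 1.4930, and Brewster's law gives tan θ_B = n₂/n₁. Taking the arctangent, θ_B = 56.19°.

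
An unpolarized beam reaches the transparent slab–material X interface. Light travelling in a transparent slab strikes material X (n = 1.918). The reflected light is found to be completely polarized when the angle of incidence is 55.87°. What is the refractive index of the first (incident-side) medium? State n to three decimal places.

At Brewster's angle, tan θ_B = n₂/n₁ with n₁ on the incident side (a transparent slab) and n₂ on the transmitted side (material X).
n₁ = n₂ / tan θ_B = 1.918 / tan 55.87° = 1.300.

n ≈ 1.300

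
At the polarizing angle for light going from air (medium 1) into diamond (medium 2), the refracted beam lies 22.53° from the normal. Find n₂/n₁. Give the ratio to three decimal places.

n₂/n₁ ≈ 2.411

At Brewster incidence θ_B = 90° − θ_t = 90° − 22.53° = 67.47°.
Then n₂/n₁ = tan θ_B = tan 67.47° = 2.411.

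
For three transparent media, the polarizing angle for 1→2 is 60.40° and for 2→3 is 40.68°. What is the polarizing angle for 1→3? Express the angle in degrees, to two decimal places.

θ_B ≈ 56.54°

n₂/n₁ = tan 60.40° = 1.7603 and n₃/n₂ = tan 40.68° = 0.8595.
So n₃/n₁ = (n₂/n₁)(n₃/n₂) = 1.7603 × 0.8595 = 1.5130.
θ_B(1→3) = arctan(1.5130) = 56.54°.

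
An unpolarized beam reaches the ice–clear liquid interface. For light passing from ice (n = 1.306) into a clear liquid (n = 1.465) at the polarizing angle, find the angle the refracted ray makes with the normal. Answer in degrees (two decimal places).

θ_B = arctan(n₂/n₁) = arctan(1.465/1.306) = 48.28°.
At Brewster's angle the reflected and refracted rays are perpendicular, so θ_t = 90° − θ_B = 90° − 48.28° = 41.72°.

θ_t ≈ 41.72°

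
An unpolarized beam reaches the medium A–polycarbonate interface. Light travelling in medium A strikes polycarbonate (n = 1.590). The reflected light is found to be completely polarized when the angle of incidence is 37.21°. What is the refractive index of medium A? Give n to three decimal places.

n ≈ 2.094

At Brewster's angle, tan θ_B = n₂/n₁ with n₁ on the incident side (medium A) and n₂ on the transmitted side (polycarbonate).
n₁ = n₂ / tan θ_B = 1.590 / tan 37.21° = 2.094.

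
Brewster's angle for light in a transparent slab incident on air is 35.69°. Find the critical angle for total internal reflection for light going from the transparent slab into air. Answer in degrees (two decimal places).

n₂/n₁ = tan 35.69° = 0.7183; the critical angle satisfies sin θ_c = n₂/n₁.
θ_c = arcsin(0.7183) = 45.91°.

θ_c ≈ 45.91°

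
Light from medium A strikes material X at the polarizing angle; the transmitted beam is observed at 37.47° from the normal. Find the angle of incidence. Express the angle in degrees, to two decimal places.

θ_B ≈ 52.53°

Brewster's condition makes the reflected and refracted beams perpendicular: θ_B + θ_t = 90°.
θ_B = 90° − 37.47° = 52.53°.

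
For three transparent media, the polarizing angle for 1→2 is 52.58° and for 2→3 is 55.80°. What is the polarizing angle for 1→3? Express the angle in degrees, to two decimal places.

θ_B ≈ 62.53°

Each Brewster angle gives a ratio: n₂/n₁ = tan 52.58° = 1.3070, n₃/n₂ = tan 55.80° = 1.4715.
Multiplying, n₃/n₁ = 1.3070 × 1.4715 = 1.9232, and θ_B(1→3) = arctan 1.9232 = 62.53°.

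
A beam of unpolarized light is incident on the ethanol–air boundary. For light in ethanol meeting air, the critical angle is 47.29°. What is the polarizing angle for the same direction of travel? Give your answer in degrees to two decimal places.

θ_B ≈ 36.31°

n₂/n₁ = sin θ_c = sin 47.29° = 0.7348.
tan θ_B equals the same ratio, so θ_B = arctan(0.7348) = 36.31°.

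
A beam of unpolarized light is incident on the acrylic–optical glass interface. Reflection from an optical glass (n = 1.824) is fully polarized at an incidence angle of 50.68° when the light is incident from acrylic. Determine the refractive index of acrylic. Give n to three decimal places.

n ≈ 1.494

At the Brewster angle, tan θ_B = n₂/n₁ with n₁ on the incident side (acrylic) and n₂ on the transmitted side (an optical glass).
n₁ = n₂ / tan θ_B = 1.824 / tan 50.68° = 1.494.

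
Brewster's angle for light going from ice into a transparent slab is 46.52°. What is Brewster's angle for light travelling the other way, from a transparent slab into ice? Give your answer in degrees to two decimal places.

tan θ_B' = n₁/n₂ = 1/tan θ_B, so θ_B' = 90° − θ_B.
θ_B' = 90° − 46.52° = 43.48°.

θ_B' ≈ 43.48°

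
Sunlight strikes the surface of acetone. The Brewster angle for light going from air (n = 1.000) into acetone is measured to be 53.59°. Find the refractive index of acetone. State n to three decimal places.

n ≈ 1.356

Brewster's law: tan θ_B = n₂/n₁ (light incident in air, refracted into acetone).
n₂ = n₁ tan θ_B = 1.000 × tan 53.59° = 1.356.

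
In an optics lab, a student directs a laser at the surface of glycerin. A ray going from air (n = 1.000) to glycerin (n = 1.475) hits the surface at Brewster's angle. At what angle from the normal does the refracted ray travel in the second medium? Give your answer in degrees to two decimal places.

θ_t ≈ 34.14°

First find Brewster's angle: tan θ_B = 1.475/1.000 = 1.4750, giving θ_B = 55.86°.
Since θ_B + θ_t = 90° at Brewster incidence, θ_t = 90° − 55.86° = 34.14°.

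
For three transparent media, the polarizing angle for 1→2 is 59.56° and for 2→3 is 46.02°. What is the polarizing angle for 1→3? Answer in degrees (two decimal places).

θ_B ≈ 60.44°

tan θ_B(1→2) = n₂/n₁ = tan 59.56° = 1.7017.
tan θ_B(2→3) = n₃/n₂ = tan 46.02° = 1.0363.
n₃/n₁ = 1.7634. Then tan θ_B(1→3) = n₃/n₁, so θ_B(1→3) = arctan(1.7634) = 60.44°.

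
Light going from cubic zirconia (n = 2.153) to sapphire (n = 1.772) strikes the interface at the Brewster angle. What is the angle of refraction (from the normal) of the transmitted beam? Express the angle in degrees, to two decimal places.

First find Brewster's angle: tan θ_B = 1.772/2.153 = 0.8230, giving θ_B = 39.46°.
Since θ_B + θ_t = 90° at Brewster incidence, θ_t = 90° − 39.46° = 50.54°.

θ_t ≈ 50.54°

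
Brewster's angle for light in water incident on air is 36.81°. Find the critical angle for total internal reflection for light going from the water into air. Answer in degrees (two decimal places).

n₂/n₁ = tan 36.81° = 0.7484; the critical angle satisfies sin θ_c = n₂/n₁.
θ_c = arcsin(0.7484) = 48.45°.

θ_c ≈ 48.45°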